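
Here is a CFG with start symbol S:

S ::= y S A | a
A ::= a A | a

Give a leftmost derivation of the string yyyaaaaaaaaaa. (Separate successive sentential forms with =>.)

S=>ySA=>yySAA=>yyySAAA=>yyyaAAA=>yyyaaAAA=>yyyaaaAA=>yyyaaaaAA=>yyyaaaaaAA=>yyyaaaaaaAA=>yyyaaaaaaaAA=>yyyaaaaaaaaAA=>yyyaaaaaaaaaA=>yyyaaaaaaaaaa

S => ySA   [S ::= y S A]
ySA => yySAA   [S ::= y S A]
yySAA => yyySAAA   [S ::= y S A]
yyySAAA => yyyaAAA   [S ::= a]
yyyaAAA => yyyaaAAA   [A ::= a A]
yyyaaAAA => yyyaaaAA   [A ::= a]
yyyaaaAA => yyyaaaaAA   [A ::= a A]
yyyaaaaAA => yyyaaaaaAA   [A ::= a A]
yyyaaaaaAA => yyyaaaaaaAA   [A ::= a A]
yyyaaaaaaAA => yyyaaaaaaaAA   [A ::= a A]
yyyaaaaaaaAA => yyyaaaaaaaaAA   [A ::= a A]
yyyaaaaaaaaAA => yyyaaaaaaaaaA   [A ::= a]
yyyaaaaaaaaaA => yyyaaaaaaaaaa   [A ::= a]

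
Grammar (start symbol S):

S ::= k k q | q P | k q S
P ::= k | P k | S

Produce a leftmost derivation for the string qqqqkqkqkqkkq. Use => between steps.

S => qP => qS => qqP => qqS => qqqP => qqqS => qqqqP => qqqqS => qqqqkqS => qqqqkqkqS => qqqqkqkqkqS => qqqqkqkqkqkkq

S => qP   [S ::= q P]
qP => qS   [P ::= S]
qS => qqP   [S ::= q P]
qqP => qqS   [P ::= S]
qqS => qqqP   [S ::= q P]
qqqP => qqqS   [P ::= S]
qqqS => qqqqP   [S ::= q P]
qqqqP => qqqqS   [P ::= S]
qqqqS => qqqqkqS   [S ::= k q S]
qqqqkqS => qqqqkqkqS   [S ::= k q S]
qqqqkqkqS => qqqqkqkqkqS   [S ::= k q S]
qqqqkqkqkqS => qqqqkqkqkqkkq   [S ::= k k q]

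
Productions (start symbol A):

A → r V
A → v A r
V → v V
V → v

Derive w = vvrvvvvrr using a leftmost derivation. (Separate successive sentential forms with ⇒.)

A ⇒ vAr ⇒ vvArr ⇒ vvrVrr ⇒ vvrvVrr ⇒ vvrvvVrr ⇒ vvrvvvVrr ⇒ vvrvvvvrr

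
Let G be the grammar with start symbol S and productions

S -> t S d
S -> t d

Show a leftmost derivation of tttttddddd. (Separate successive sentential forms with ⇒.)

S ⇒ tSd ⇒ ttSdd ⇒ tttSddd ⇒ ttttSdddd ⇒ tttttddddd

S ⇒ tSd   [S -> t S d]
tSd ⇒ ttSdd   [S -> t S d]
ttSdd ⇒ tttSddd   [S -> t S d]
tttSddd ⇒ ttttSdddd   [S -> t S d]
ttttSdddd ⇒ tttttddddd   [S -> t d]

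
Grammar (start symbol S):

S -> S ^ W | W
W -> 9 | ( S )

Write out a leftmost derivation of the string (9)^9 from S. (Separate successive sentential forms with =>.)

S=>S^W=>W^W=>(S)^W=>(W)^W=>(9)^W=>(9)^9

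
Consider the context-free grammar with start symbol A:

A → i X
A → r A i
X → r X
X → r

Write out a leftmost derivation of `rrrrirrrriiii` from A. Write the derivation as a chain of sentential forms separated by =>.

A => rAi => rrAii => rrrAiii => rrrrAiiii => rrrriXiiii => rrrrirXiiii => rrrrirrXiiii => rrrrirrrXiiii => rrrrirrrriiii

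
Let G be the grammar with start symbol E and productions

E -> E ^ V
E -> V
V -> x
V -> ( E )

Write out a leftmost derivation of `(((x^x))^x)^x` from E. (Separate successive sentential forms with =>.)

E => E^V   [E -> E ^ V]
E^V => V^V   [E -> V]
V^V => (E)^V   [V -> ( E )]
(E)^V => (E^V)^V   [E -> E ^ V]
(E^V)^V => (V^V)^V   [E -> V]
(V^V)^V => ((E)^V)^V   [V -> ( E )]
((E)^V)^V => ((V)^V)^V   [E -> V]
((V)^V)^V => (((E))^V)^V   [V -> ( E )]
(((E))^V)^V => (((E^V))^V)^V   [E -> E ^ V]
(((E^V))^V)^V => (((V^V))^V)^V   [E -> V]
(((V^V))^V)^V => (((x^V))^V)^V   [V -> x]
(((x^V))^V)^V => (((x^x))^V)^V   [V -> x]
(((x^x))^V)^V => (((x^x))^x)^V   [V -> x]
(((x^x))^x)^V => (((x^x))^x)^x   [V -> x]

E => E^V => V^V => (E)^V => (E^V)^V => (V^V)^V => ((E)^V)^V => ((V)^V)^V => (((E))^V)^V => (((E^V))^V)^V => (((V^V))^V)^V => (((x^V))^V)^V => (((x^x))^V)^V => (((x^x))^x)^V => (((x^x))^x)^x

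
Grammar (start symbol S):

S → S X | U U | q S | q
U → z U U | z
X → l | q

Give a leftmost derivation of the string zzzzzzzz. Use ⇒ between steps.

S ⇒ UU ⇒ zUUU ⇒ zzUUUU ⇒ zzzUUUUU ⇒ zzzzUUUU ⇒ zzzzzUUU ⇒ zzzzzzUU ⇒ zzzzzzzU ⇒ zzzzzzzz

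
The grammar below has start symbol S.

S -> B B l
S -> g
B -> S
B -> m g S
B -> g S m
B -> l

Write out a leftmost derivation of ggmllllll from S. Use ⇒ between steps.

S⇒BBl⇒SBl⇒BBlBl⇒SBlBl⇒BBlBlBl⇒gSmBlBlBl⇒ggmBlBlBl⇒ggmllBlBl⇒ggmllllBl⇒ggmllllll

S ⇒ BBl   [S -> B B l]
BBl ⇒ SBl   [B -> S]
SBl ⇒ BBlBl   [S -> B B l]
BBlBl ⇒ SBlBl   [B -> S]
SBlBl ⇒ BBlBlBl   [S -> B B l]
BBlBlBl ⇒ gSmBlBlBl   [B -> g S m]
gSmBlBlBl ⇒ ggmBlBlBl   [S -> g]
ggmBlBlBl ⇒ ggmllBlBl   [B -> l]
ggmllBlBl ⇒ ggmllllBl   [B -> l]
ggmllllBl ⇒ ggmllllll   [B -> l]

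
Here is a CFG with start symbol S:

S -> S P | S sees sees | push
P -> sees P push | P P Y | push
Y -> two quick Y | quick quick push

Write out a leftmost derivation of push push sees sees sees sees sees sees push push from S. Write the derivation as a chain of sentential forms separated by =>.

S => S P   [S -> S P]
S P => S P P   [S -> S P]
S P P => S sees sees P P   [S -> S sees sees]
S sees sees P P => S sees sees sees sees P P   [S -> S sees sees]
S sees sees sees sees P P => S sees sees sees sees sees sees P P   [S -> S sees sees]
S sees sees sees sees sees sees P P => S P sees sees sees sees sees sees P P   [S -> S P]
S P sees sees sees sees sees sees P P => push P sees sees sees sees sees sees P P   [S -> push]
push P sees sees sees sees sees sees P P => push push sees sees sees sees sees sees P P   [P -> push]
push push sees sees sees sees sees sees P P => push push sees sees sees sees sees sees push P   [P -> push]
push push sees sees sees sees sees sees push P => push push sees sees sees sees sees sees push push   [P -> push]

S => S P => S P P => S sees sees P P => S sees sees sees sees P P => S sees sees sees sees sees sees P P => S P sees sees sees sees sees sees P P => push P sees sees sees sees sees sees P P => push push sees sees sees sees sees sees P P => push push sees sees sees sees sees sees push P => push push sees sees sees sees sees sees push push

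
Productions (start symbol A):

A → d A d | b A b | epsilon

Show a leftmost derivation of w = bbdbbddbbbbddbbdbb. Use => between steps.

A => bAb   [A → b A b]
bAb => bbAbb   [A → b A b]
bbAbb => bbdAdbb   [A → d A d]
bbdAdbb => bbdbAbdbb   [A → b A b]
bbdbAbdbb => bbdbbAbbdbb   [A → b A b]
bbdbbAbbdbb => bbdbbdAdbbdbb   [A → d A d]
bbdbbdAdbbdbb => bbdbbddAddbbdbb   [A → d A d]
bbdbbddAddbbdbb => bbdbbddbAbddbbdbb   [A → b A b]
bbdbbddbAbddbbdbb => bbdbbddbbAbbddbbdbb   [A → b A b]
bbdbbddbbAbbddbbdbb => bbdbbddbbbbddbbdbb   [A → epsilon]

A => bAb => bbAbb => bbdAdbb => bbdbAbdbb => bbdbbAbbdbb => bbdbbdAdbbdbb => bbdbbddAddbbdbb => bbdbbddbAbddbbdbb => bbdbbddbbAbbddbbdbb => bbdbbddbbbbddbbdbb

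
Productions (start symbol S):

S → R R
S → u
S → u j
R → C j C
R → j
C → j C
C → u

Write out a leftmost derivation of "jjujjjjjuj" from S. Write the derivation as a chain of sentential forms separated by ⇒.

S ⇒ RR ⇒ CjCR ⇒ jCjCR ⇒ jjCjCR ⇒ jjujCR ⇒ jjujjCR ⇒ jjujjjCR ⇒ jjujjjjCR ⇒ jjujjjjjCR ⇒ jjujjjjjuR ⇒ jjujjjjjuj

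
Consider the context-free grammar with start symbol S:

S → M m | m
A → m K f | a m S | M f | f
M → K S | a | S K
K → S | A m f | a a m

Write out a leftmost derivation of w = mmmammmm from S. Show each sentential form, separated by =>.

S => Mm   [S → M m]
Mm => KSm   [M → K S]
KSm => SSm   [K → S]
SSm => MmSm   [S → M m]
MmSm => KSmSm   [M → K S]
KSmSm => SSmSm   [K → S]
SSmSm => mSmSm   [S → m]
mSmSm => mmmSm   [S → m]
mmmSm => mmmMmm   [S → M m]
mmmMmm => mmmKSmm   [M → K S]
mmmKSmm => mmmSSmm   [K → S]
mmmSSmm => mmmMmSmm   [S → M m]
mmmMmSmm => mmmamSmm   [M → a]
mmmamSmm => mmmammmm   [S → m]

S=>Mm=>KSm=>SSm=>MmSm=>KSmSm=>SSmSm=>mSmSm=>mmmSm=>mmmMmm=>mmmKSmm=>mmmSSmm=>mmmMmSmm=>mmmamSmm=>mmmammmm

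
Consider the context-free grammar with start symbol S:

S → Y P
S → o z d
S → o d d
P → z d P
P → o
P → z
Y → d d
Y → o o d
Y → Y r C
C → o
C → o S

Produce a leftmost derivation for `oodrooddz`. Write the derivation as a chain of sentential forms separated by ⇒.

S⇒YP⇒YrCP⇒oodrCP⇒oodroSP⇒oodrooddP⇒oodrooddz

S ⇒ YP   [S → Y P]
YP ⇒ YrCP   [Y → Y r C]
YrCP ⇒ oodrCP   [Y → o o d]
oodrCP ⇒ oodroSP   [C → o S]
oodroSP ⇒ oodrooddP   [S → o d d]
oodrooddP ⇒ oodrooddz   [P → z]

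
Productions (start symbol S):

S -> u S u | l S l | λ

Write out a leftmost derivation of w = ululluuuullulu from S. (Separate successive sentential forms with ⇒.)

S ⇒ uSu   [S -> u S u]
uSu ⇒ ulSlu   [S -> l S l]
ulSlu ⇒ uluSulu   [S -> u S u]
uluSulu ⇒ ululSlulu   [S -> l S l]
ululSlulu ⇒ ulullSllulu   [S -> l S l]
ulullSllulu ⇒ ululluSullulu   [S -> u S u]
ululluSullulu ⇒ ululluuSuullulu   [S -> u S u]
ululluuSuullulu ⇒ ululluuuullulu   [S -> λ]

S ⇒ uSu ⇒ ulSlu ⇒ uluSulu ⇒ ululSlulu ⇒ ulullSllulu ⇒ ululluSullulu ⇒ ululluuSuullulu ⇒ ululluuuullulu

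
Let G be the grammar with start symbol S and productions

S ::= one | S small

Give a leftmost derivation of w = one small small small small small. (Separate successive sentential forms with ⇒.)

S ⇒ S small ⇒ S small small ⇒ S small small small ⇒ S small small small small ⇒ S small small small small small ⇒ one small small small small small

S ⇒ S small   [S ::= S small]
S small ⇒ S small small   [S ::= S small]
S small small ⇒ S small small small   [S ::= S small]
S small small small ⇒ S small small small small   [S ::= S small]
S small small small small ⇒ S small small small small small   [S ::= S small]
S small small small small small ⇒ one small small small small small   [S ::= one]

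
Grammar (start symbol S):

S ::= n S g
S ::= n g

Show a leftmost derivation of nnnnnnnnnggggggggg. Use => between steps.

S => nSg => nnSgg => nnnSggg => nnnnSgggg => nnnnnSggggg => nnnnnnSgggggg => nnnnnnnSggggggg => nnnnnnnnSgggggggg => nnnnnnnnnggggggggg

S => nSg   [S ::= n S g]
nSg => nnSgg   [S ::= n S g]
nnSgg => nnnSggg   [S ::= n S g]
nnnSggg => nnnnSgggg   [S ::= n S g]
nnnnSgggg => nnnnnSggggg   [S ::= n S g]
nnnnnSggggg => nnnnnnSgggggg   [S ::= n S g]
nnnnnnSgggggg => nnnnnnnSggggggg   [S ::= n S g]
nnnnnnnSggggggg => nnnnnnnnSgggggggg   [S ::= n S g]
nnnnnnnnSgggggggg => nnnnnnnnnggggggggg   [S ::= n g]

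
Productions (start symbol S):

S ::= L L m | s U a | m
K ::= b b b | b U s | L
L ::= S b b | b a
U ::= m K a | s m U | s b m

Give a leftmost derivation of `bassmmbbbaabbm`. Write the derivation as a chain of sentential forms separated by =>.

S => LLm => baLm => baSbbm => basUabbm => bassmUabbm => bassmmKaabbm => bassmmbbbaabbm

S => LLm   [S ::= L L m]
LLm => baLm   [L ::= b a]
baLm => baSbbm   [L ::= S b b]
baSbbm => basUabbm   [S ::= s U a]
basUabbm => bassmUabbm   [U ::= s m U]
bassmUabbm => bassmmKaabbm   [U ::= m K a]
bassmmKaabbm => bassmmbbbaabbm   [K ::= b b b]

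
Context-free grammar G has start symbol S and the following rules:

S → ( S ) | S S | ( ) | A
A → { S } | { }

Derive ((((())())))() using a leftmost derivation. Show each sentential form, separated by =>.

S => SS => (S)S => ((S))S => (((S)))S => (((SS)))S => ((((S)S)))S => ((((())S)))S => ((((())())))S => ((((())())))()

S => SS   [S → S S]
SS => (S)S   [S → ( S )]
(S)S => ((S))S   [S → ( S )]
((S))S => (((S)))S   [S → ( S )]
(((S)))S => (((SS)))S   [S → S S]
(((SS)))S => ((((S)S)))S   [S → ( S )]
((((S)S)))S => ((((())S)))S   [S → ( )]
((((())S)))S => ((((())())))S   [S → ( )]
((((())())))S => ((((())())))()   [S → ( )]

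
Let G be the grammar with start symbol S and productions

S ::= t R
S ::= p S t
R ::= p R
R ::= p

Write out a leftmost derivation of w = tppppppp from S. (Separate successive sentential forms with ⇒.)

S ⇒ tR ⇒ tpR ⇒ tppR ⇒ tpppR ⇒ tppppR ⇒ tpppppR ⇒ tppppppR ⇒ tppppppp

S ⇒ tR   [S ::= t R]
tR ⇒ tpR   [R ::= p R]
tpR ⇒ tppR   [R ::= p R]
tppR ⇒ tpppR   [R ::= p R]
tpppR ⇒ tppppR   [R ::= p R]
tppppR ⇒ tpppppR   [R ::= p R]
tpppppR ⇒ tppppppR   [R ::= p R]
tppppppR ⇒ tppppppp   [R ::= p]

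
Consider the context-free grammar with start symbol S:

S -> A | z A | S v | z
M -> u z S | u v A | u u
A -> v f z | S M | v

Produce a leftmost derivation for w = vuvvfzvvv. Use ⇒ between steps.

S ⇒ Sv ⇒ Svv ⇒ Svvv ⇒ Avvv ⇒ SMvvv ⇒ AMvvv ⇒ vMvvv ⇒ vuvAvvv ⇒ vuvvfzvvv

S ⇒ Sv   [S -> S v]
Sv ⇒ Svv   [S -> S v]
Svv ⇒ Svvv   [S -> S v]
Svvv ⇒ Avvv   [S -> A]
Avvv ⇒ SMvvv   [A -> S M]
SMvvv ⇒ AMvvv   [S -> A]
AMvvv ⇒ vMvvv   [A -> v]
vMvvv ⇒ vuvAvvv   [M -> u v A]
vuvAvvv ⇒ vuvvfzvvv   [A -> v f z]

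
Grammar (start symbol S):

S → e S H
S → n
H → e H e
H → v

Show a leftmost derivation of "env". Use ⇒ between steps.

S ⇒ eSH   [S → e S H]
eSH ⇒ enH   [S → n]
enH ⇒ env   [H → v]

S ⇒ eSH ⇒ enH ⇒ env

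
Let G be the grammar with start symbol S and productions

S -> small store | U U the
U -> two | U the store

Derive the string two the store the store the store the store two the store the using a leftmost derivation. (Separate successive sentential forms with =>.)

S => U U the => U the store U the => U the store the store U the => U the store the store the store U the => U the store the store the store the store U the => two the store the store the store the store U the => two the store the store the store the store U the store the => two the store the store the store the store two the store the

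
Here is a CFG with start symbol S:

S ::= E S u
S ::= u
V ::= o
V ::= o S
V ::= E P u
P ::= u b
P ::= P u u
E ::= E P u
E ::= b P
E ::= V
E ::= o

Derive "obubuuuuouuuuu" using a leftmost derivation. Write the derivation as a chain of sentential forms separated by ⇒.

S ⇒ ESu   [S ::= E S u]
ESu ⇒ VSu   [E ::= V]
VSu ⇒ oSSu   [V ::= o S]
oSSu ⇒ oESuSu   [S ::= E S u]
oESuSu ⇒ obPSuSu   [E ::= b P]
obPSuSu ⇒ obPuuSuSu   [P ::= P u u]
obPuuSuSu ⇒ obPuuuuSuSu   [P ::= P u u]
obPuuuuSuSu ⇒ obubuuuuSuSu   [P ::= u b]
obubuuuuSuSu ⇒ obubuuuuESuuSu   [S ::= E S u]
obubuuuuESuuSu ⇒ obubuuuuoSuuSu   [E ::= o]
obubuuuuoSuuSu ⇒ obubuuuuouuuSu   [S ::= u]
obubuuuuouuuSu ⇒ obubuuuuouuuuu   [S ::= u]

S ⇒ ESu ⇒ VSu ⇒ oSSu ⇒ oESuSu ⇒ obPSuSu ⇒ obPuuSuSu ⇒ obPuuuuSuSu ⇒ obubuuuuSuSu ⇒ obubuuuuESuuSu ⇒ obubuuuuoSuuSu ⇒ obubuuuuouuuSu ⇒ obubuuuuouuuuu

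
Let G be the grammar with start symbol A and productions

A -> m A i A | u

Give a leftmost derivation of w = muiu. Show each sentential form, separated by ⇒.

A ⇒ mAiA ⇒ muiA ⇒ muiu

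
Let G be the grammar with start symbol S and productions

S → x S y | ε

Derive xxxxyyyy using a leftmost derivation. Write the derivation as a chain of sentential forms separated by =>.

S => xSy => xxSyy => xxxSyyy => xxxxSyyyy => xxxxyyyy

S => xSy   [S → x S y]
xSy => xxSyy   [S → x S y]
xxSyy => xxxSyyy   [S → x S y]
xxxSyyy => xxxxSyyyy   [S → x S y]
xxxxSyyyy => xxxxyyyy   [S → ε]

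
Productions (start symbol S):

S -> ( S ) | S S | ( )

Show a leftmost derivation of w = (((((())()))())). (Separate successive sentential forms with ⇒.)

S⇒(S)⇒((S))⇒((SS))⇒(((S)S))⇒((((S))S))⇒((((SS))S))⇒(((((S)S))S))⇒(((((())S))S))⇒(((((())()))S))⇒(((((())()))()))

S ⇒ (S)   [S -> ( S )]
(S) ⇒ ((S))   [S -> ( S )]
((S)) ⇒ ((SS))   [S -> S S]
((SS)) ⇒ (((S)S))   [S -> ( S )]
(((S)S)) ⇒ ((((S))S))   [S -> ( S )]
((((S))S)) ⇒ ((((SS))S))   [S -> S S]
((((SS))S)) ⇒ (((((S)S))S))   [S -> ( S )]
(((((S)S))S)) ⇒ (((((())S))S))   [S -> ( )]
(((((())S))S)) ⇒ (((((())()))S))   [S -> ( )]
(((((())()))S)) ⇒ (((((())()))()))   [S -> ( )]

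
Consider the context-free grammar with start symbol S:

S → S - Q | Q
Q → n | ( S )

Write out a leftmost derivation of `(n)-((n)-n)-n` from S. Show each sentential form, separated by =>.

S => S-Q   [S → S - Q]
S-Q => S-Q-Q   [S → S - Q]
S-Q-Q => Q-Q-Q   [S → Q]
Q-Q-Q => (S)-Q-Q   [Q → ( S )]
(S)-Q-Q => (Q)-Q-Q   [S → Q]
(Q)-Q-Q => (n)-Q-Q   [Q → n]
(n)-Q-Q => (n)-(S)-Q   [Q → ( S )]
(n)-(S)-Q => (n)-(S-Q)-Q   [S → S - Q]
(n)-(S-Q)-Q => (n)-(Q-Q)-Q   [S → Q]
(n)-(Q-Q)-Q => (n)-((S)-Q)-Q   [Q → ( S )]
(n)-((S)-Q)-Q => (n)-((Q)-Q)-Q   [S → Q]
(n)-((Q)-Q)-Q => (n)-((n)-Q)-Q   [Q → n]
(n)-((n)-Q)-Q => (n)-((n)-n)-Q   [Q → n]
(n)-((n)-n)-Q => (n)-((n)-n)-n   [Q → n]

S=>S-Q=>S-Q-Q=>Q-Q-Q=>(S)-Q-Q=>(Q)-Q-Q=>(n)-Q-Q=>(n)-(S)-Q=>(n)-(S-Q)-Q=>(n)-(Q-Q)-Q=>(n)-((S)-Q)-Q=>(n)-((Q)-Q)-Q=>(n)-((n)-Q)-Q=>(n)-((n)-n)-Q=>(n)-((n)-n)-n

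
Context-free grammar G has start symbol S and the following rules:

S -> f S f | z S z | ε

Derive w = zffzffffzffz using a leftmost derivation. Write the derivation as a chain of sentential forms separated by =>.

S => zSz => zfSfz => zffSffz => zffzSzffz => zffzfSfzffz => zffzffSffzffz => zffzffffzffz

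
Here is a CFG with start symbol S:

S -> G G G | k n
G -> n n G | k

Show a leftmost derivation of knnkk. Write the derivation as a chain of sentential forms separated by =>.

S=>GGG=>kGG=>knnGG=>knnkG=>knnkk

S => GGG   [S -> G G G]
GGG => kGG   [G -> k]
kGG => knnGG   [G -> n n G]
knnGG => knnkG   [G -> k]
knnkG => knnkk   [G -> k]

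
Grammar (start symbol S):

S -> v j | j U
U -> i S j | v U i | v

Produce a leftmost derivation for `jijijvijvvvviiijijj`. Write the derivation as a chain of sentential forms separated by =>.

S=>jU=>jiSj=>jijUj=>jijiSjj=>jijijUjj=>jijijvUijj=>jijijviSjijj=>jijijvijUjijj=>jijijvijvUijijj=>jijijvijvvUiijijj=>jijijvijvvvUiiijijj=>jijijvijvvvviiijijj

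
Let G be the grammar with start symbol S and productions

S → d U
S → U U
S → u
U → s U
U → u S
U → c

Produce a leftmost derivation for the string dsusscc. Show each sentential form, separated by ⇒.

S⇒dU⇒dsU⇒dsuS⇒dsuUU⇒dsusUU⇒dsussUU⇒dsusscU⇒dsusscc

S ⇒ dU   [S → d U]
dU ⇒ dsU   [U → s U]
dsU ⇒ dsuS   [U → u S]
dsuS ⇒ dsuUU   [S → U U]
dsuUU ⇒ dsusUU   [U → s U]
dsusUU ⇒ dsussUU   [U → s U]
dsussUU ⇒ dsusscU   [U → c]
dsusscU ⇒ dsusscc   [U → c]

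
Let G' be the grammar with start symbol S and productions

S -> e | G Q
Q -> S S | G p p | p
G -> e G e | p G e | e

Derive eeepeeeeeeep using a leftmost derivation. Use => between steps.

S => GQ => eGeQ => eeGeeQ => eeeGeeeQ => eeepGeeeeQ => eeepeGeeeeeQ => eeepeeeeeeeQ => eeepeeeeeeep

S => GQ   [S -> G Q]
GQ => eGeQ   [G -> e G e]
eGeQ => eeGeeQ   [G -> e G e]
eeGeeQ => eeeGeeeQ   [G -> e G e]
eeeGeeeQ => eeepGeeeeQ   [G -> p G e]
eeepGeeeeQ => eeepeGeeeeeQ   [G -> e G e]
eeepeGeeeeeQ => eeepeeeeeeeQ   [G -> e]
eeepeeeeeeeQ => eeepeeeeeeep   [Q -> p]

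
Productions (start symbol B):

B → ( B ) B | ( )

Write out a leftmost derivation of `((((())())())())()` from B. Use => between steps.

B => (B)B   [B → ( B ) B]
(B)B => ((B)B)B   [B → ( B ) B]
((B)B)B => (((B)B)B)B   [B → ( B ) B]
(((B)B)B)B => ((((B)B)B)B)B   [B → ( B ) B]
((((B)B)B)B)B => ((((())B)B)B)B   [B → ( )]
((((())B)B)B)B => ((((())())B)B)B   [B → ( )]
((((())())B)B)B => ((((())())())B)B   [B → ( )]
((((())())())B)B => ((((())())())())B   [B → ( )]
((((())())())())B => ((((())())())())()   [B → ( )]

B => (B)B => ((B)B)B => (((B)B)B)B => ((((B)B)B)B)B => ((((())B)B)B)B => ((((())())B)B)B => ((((())())())B)B => ((((())())())())B => ((((())())())())()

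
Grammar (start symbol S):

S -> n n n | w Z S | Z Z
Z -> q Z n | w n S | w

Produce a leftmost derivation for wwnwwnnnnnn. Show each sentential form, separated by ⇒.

S ⇒ wZS ⇒ wwnSS ⇒ wwnwZSS ⇒ wwnwwSS ⇒ wwnwwnnnS ⇒ wwnwwnnnnnn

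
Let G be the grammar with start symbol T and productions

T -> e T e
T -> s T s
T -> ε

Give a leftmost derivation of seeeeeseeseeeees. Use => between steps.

T => sTs   [T -> s T s]
sTs => seTes   [T -> e T e]
seTes => seeTees   [T -> e T e]
seeTees => seeeTeees   [T -> e T e]
seeeTeees => seeeeTeeees   [T -> e T e]
seeeeTeeees => seeeeeTeeeees   [T -> e T e]
seeeeeTeeeees => seeeeesTseeeees   [T -> s T s]
seeeeesTseeeees => seeeeeseTeseeeees   [T -> e T e]
seeeeeseTeseeeees => seeeeeseeseeeees   [T -> ε]

T=>sTs=>seTes=>seeTees=>seeeTeees=>seeeeTeeees=>seeeeeTeeeees=>seeeeesTseeeees=>seeeeeseTeseeeees=>seeeeeseeseeeees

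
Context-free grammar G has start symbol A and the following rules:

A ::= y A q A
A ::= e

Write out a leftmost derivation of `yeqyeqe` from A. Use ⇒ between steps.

A ⇒ yAqA ⇒ yeqA ⇒ yeqyAqA ⇒ yeqyeqA ⇒ yeqyeqe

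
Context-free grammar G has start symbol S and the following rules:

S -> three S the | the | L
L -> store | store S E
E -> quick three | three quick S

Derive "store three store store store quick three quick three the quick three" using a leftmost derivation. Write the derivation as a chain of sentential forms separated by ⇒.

S ⇒ L ⇒ store S E ⇒ store three S the E ⇒ store three L the E ⇒ store three store S E the E ⇒ store three store L E the E ⇒ store three store store S E E the E ⇒ store three store store L E E the E ⇒ store three store store store E E the E ⇒ store three store store store quick three E the E ⇒ store three store store store quick three quick three the E ⇒ store three store store store quick three quick three the quick three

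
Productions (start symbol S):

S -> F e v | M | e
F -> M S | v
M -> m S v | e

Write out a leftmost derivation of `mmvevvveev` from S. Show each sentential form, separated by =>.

S => Fev => MSev => mSvSev => mMvSev => mmSvvSev => mmFevvvSev => mmvevvvSev => mmvevvvMev => mmvevvveev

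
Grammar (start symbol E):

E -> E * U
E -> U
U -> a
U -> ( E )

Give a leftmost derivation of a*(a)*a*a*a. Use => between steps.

E => E*U   [E -> E * U]
E*U => E*U*U   [E -> E * U]
E*U*U => E*U*U*U   [E -> E * U]
E*U*U*U => E*U*U*U*U   [E -> E * U]
E*U*U*U*U => U*U*U*U*U   [E -> U]
U*U*U*U*U => a*U*U*U*U   [U -> a]
a*U*U*U*U => a*(E)*U*U*U   [U -> ( E )]
a*(E)*U*U*U => a*(U)*U*U*U   [E -> U]
a*(U)*U*U*U => a*(a)*U*U*U   [U -> a]
a*(a)*U*U*U => a*(a)*a*U*U   [U -> a]
a*(a)*a*U*U => a*(a)*a*a*U   [U -> a]
a*(a)*a*a*U => a*(a)*a*a*a   [U -> a]

E => E*U => E*U*U => E*U*U*U => E*U*U*U*U => U*U*U*U*U => a*U*U*U*U => a*(E)*U*U*U => a*(U)*U*U*U => a*(a)*U*U*U => a*(a)*a*U*U => a*(a)*a*a*U => a*(a)*a*a*a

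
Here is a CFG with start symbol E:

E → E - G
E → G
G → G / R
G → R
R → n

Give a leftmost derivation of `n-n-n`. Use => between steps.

E => E-G   [E → E - G]
E-G => E-G-G   [E → E - G]
E-G-G => G-G-G   [E → G]
G-G-G => R-G-G   [G → R]
R-G-G => n-G-G   [R → n]
n-G-G => n-R-G   [G → R]
n-R-G => n-n-G   [R → n]
n-n-G => n-n-R   [G → R]
n-n-R => n-n-n   [R → n]

E => E-G => E-G-G => G-G-G => R-G-G => n-G-G => n-R-G => n-n-G => n-n-R => n-n-n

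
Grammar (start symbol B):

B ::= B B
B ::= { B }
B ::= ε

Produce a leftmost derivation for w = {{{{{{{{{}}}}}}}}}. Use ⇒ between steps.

B ⇒ {B}   [B ::= { B }]
{B} ⇒ {{B}}   [B ::= { B }]
{{B}} ⇒ {{{B}}}   [B ::= { B }]
{{{B}}} ⇒ {{{BB}}}   [B ::= B B]
{{{BB}}} ⇒ {{{{B}B}}}   [B ::= { B }]
{{{{B}B}}} ⇒ {{{{{B}}B}}}   [B ::= { B }]
{{{{{B}}B}}} ⇒ {{{{{{B}}}B}}}   [B ::= { B }]
{{{{{{B}}}B}}} ⇒ {{{{{{{B}}}}B}}}   [B ::= { B }]
{{{{{{{B}}}}B}}} ⇒ {{{{{{{{B}}}}}B}}}   [B ::= { B }]
{{{{{{{{B}}}}}B}}} ⇒ {{{{{{{{{B}}}}}}B}}}   [B ::= { B }]
{{{{{{{{{B}}}}}}B}}} ⇒ {{{{{{{{{}}}}}}B}}}   [B ::= ε]
{{{{{{{{{}}}}}}B}}} ⇒ {{{{{{{{{}}}}}}}}}   [B ::= ε]

B ⇒ {B} ⇒ {{B}} ⇒ {{{B}}} ⇒ {{{BB}}} ⇒ {{{{B}B}}} ⇒ {{{{{B}}B}}} ⇒ {{{{{{B}}}B}}} ⇒ {{{{{{{B}}}}B}}} ⇒ {{{{{{{{B}}}}}B}}} ⇒ {{{{{{{{{B}}}}}}B}}} ⇒ {{{{{{{{{}}}}}}B}}} ⇒ {{{{{{{{{}}}}}}}}}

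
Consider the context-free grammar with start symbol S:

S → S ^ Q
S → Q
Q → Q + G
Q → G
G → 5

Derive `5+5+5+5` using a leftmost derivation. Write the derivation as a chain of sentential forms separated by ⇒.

S ⇒ Q ⇒ Q+G ⇒ Q+G+G ⇒ Q+G+G+G ⇒ G+G+G+G ⇒ 5+G+G+G ⇒ 5+5+G+G ⇒ 5+5+5+G ⇒ 5+5+5+5

S ⇒ Q   [S → Q]
Q ⇒ Q+G   [Q → Q + G]
Q+G ⇒ Q+G+G   [Q → Q + G]
Q+G+G ⇒ Q+G+G+G   [Q → Q + G]
Q+G+G+G ⇒ G+G+G+G   [Q → G]
G+G+G+G ⇒ 5+G+G+G   [G → 5]
5+G+G+G ⇒ 5+5+G+G   [G → 5]
5+5+G+G ⇒ 5+5+5+G   [G → 5]
5+5+5+G ⇒ 5+5+5+5   [G → 5]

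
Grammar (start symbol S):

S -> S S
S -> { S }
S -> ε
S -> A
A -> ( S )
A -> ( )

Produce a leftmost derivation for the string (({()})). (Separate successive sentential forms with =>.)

S=>A=>(S)=>(A)=>((S))=>((SS))=>(({S}S))=>(({SS}S))=>(({AS}S))=>(({(S)S}S))=>(({()S}S))=>(({()}S))=>(({()}))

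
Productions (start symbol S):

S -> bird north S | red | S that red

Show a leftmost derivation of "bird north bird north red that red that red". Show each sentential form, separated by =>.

S => bird north S   [S -> bird north S]
bird north S => bird north bird north S   [S -> bird north S]
bird north bird north S => bird north bird north S that red   [S -> S that red]
bird north bird north S that red => bird north bird north S that red that red   [S -> S that red]
bird north bird north S that red that red => bird north bird north red that red that red   [S -> red]

S => bird north S => bird north bird north S => bird north bird north S that red => bird north bird north S that red that red => bird north bird north red that red that red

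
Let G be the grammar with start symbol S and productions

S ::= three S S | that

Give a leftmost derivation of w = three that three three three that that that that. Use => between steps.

S => three S S   [S ::= three S S]
three S S => three that S   [S ::= that]
three that S => three that three S S   [S ::= three S S]
three that three S S => three that three three S S S   [S ::= three S S]
three that three three S S S => three that three three three S S S S   [S ::= three S S]
three that three three three S S S S => three that three three three that S S S   [S ::= that]
three that three three three that S S S => three that three three three that that S S   [S ::= that]
three that three three three that that S S => three that three three three that that that S   [S ::= that]
three that three three three that that that S => three that three three three that that that that   [S ::= that]

S => three S S => three that S => three that three S S => three that three three S S S => three that three three three S S S S => three that three three three that S S S => three that three three three that that S S => three that three three three that that that S => three that three three three that that that that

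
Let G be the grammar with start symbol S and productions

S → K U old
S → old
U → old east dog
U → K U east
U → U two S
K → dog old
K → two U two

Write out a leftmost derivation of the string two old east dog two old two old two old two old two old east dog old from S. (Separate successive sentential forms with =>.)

S => K U old => two U two U old => two U two S two U old => two U two S two S two U old => two U two S two S two S two U old => two U two S two S two S two S two U old => two old east dog two S two S two S two S two U old => two old east dog two old two S two S two S two U old => two old east dog two old two old two S two S two U old => two old east dog two old two old two old two S two U old => two old east dog two old two old two old two old two U old => two old east dog two old two old two old two old two old east dog old

S => K U old   [S → K U old]
K U old => two U two U old   [K → two U two]
two U two U old => two U two S two U old   [U → U two S]
two U two S two U old => two U two S two S two U old   [U → U two S]
two U two S two S two U old => two U two S two S two S two U old   [U → U two S]
two U two S two S two S two U old => two U two S two S two S two S two U old   [U → U two S]
two U two S two S two S two S two U old => two old east dog two S two S two S two S two U old   [U → old east dog]
two old east dog two S two S two S two S two U old => two old east dog two old two S two S two S two U old   [S → old]
two old east dog two old two S two S two S two U old => two old east dog two old two old two S two S two U old   [S → old]
two old east dog two old two old two S two S two U old => two old east dog two old two old two old two S two U old   [S → old]
two old east dog two old two old two old two S two U old => two old east dog two old two old two old two old two U old   [S → old]
two old east dog two old two old two old two old two U old => two old east dog two old two old two old two old two old east dog old   [U → old east dog]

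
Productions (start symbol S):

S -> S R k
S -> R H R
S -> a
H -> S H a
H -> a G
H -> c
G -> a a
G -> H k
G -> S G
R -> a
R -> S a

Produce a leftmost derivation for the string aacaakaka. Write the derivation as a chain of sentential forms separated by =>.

S => RHR   [S -> R H R]
RHR => SaHR   [R -> S a]
SaHR => aaHR   [S -> a]
aaHR => aacR   [H -> c]
aacR => aacSa   [R -> S a]
aacSa => aacSRka   [S -> S R k]
aacSRka => aacSRkRka   [S -> S R k]
aacSRkRka => aacaRkRka   [S -> a]
aacaRkRka => aacaakRka   [R -> a]
aacaakRka => aacaakaka   [R -> a]

S=>RHR=>SaHR=>aaHR=>aacR=>aacSa=>aacSRka=>aacSRkRka=>aacaRkRka=>aacaakRka=>aacaakaka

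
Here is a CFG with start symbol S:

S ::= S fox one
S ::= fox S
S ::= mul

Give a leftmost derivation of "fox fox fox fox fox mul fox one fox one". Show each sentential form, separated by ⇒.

S ⇒ fox S ⇒ fox fox S ⇒ fox fox S fox one ⇒ fox fox S fox one fox one ⇒ fox fox fox S fox one fox one ⇒ fox fox fox fox S fox one fox one ⇒ fox fox fox fox fox S fox one fox one ⇒ fox fox fox fox fox mul fox one fox one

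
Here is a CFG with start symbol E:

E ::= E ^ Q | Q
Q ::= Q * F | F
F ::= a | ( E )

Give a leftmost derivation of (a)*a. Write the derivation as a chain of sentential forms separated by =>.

E => Q => Q*F => F*F => (E)*F => (Q)*F => (F)*F => (a)*F => (a)*a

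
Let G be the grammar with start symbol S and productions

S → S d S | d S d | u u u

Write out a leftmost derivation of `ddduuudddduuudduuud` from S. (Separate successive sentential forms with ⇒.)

S ⇒ dSd   [S → d S d]
dSd ⇒ dSdSd   [S → S d S]
dSdSd ⇒ dSdSdSd   [S → S d S]
dSdSdSd ⇒ ddSddSdSd   [S → d S d]
ddSddSdSd ⇒ dddSdddSdSd   [S → d S d]
dddSdddSdSd ⇒ ddduuudddSdSd   [S → u u u]
ddduuudddSdSd ⇒ ddduuuddddSddSd   [S → d S d]
ddduuuddddSddSd ⇒ ddduuudddduuuddSd   [S → u u u]
ddduuudddduuuddSd ⇒ ddduuudddduuudduuud   [S → u u u]

S ⇒ dSd ⇒ dSdSd ⇒ dSdSdSd ⇒ ddSddSdSd ⇒ dddSdddSdSd ⇒ ddduuudddSdSd ⇒ ddduuuddddSddSd ⇒ ddduuudddduuuddSd ⇒ ddduuudddduuudduuud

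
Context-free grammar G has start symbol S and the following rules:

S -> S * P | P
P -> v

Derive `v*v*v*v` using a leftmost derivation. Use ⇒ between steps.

S ⇒ S*P   [S -> S * P]
S*P ⇒ S*P*P   [S -> S * P]
S*P*P ⇒ S*P*P*P   [S -> S * P]
S*P*P*P ⇒ P*P*P*P   [S -> P]
P*P*P*P ⇒ v*P*P*P   [P -> v]
v*P*P*P ⇒ v*v*P*P   [P -> v]
v*v*P*P ⇒ v*v*v*P   [P -> v]
v*v*v*P ⇒ v*v*v*v   [P -> v]

S⇒S*P⇒S*P*P⇒S*P*P*P⇒P*P*P*P⇒v*P*P*P⇒v*v*P*P⇒v*v*v*P⇒v*v*v*v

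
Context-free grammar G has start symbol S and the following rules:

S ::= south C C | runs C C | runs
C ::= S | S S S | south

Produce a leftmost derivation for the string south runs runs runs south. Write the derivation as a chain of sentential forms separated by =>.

S => south C C => south S S S C => south runs S S C => south runs runs S C => south runs runs runs C => south runs runs runs south

S => south C C   [S ::= south C C]
south C C => south S S S C   [C ::= S S S]
south S S S C => south runs S S C   [S ::= runs]
south runs S S C => south runs runs S C   [S ::= runs]
south runs runs S C => south runs runs runs C   [S ::= runs]
south runs runs runs C => south runs runs runs south   [C ::= south]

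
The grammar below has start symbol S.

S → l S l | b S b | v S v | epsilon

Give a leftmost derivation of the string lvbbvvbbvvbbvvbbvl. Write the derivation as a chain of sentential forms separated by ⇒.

S ⇒ lSl ⇒ lvSvl ⇒ lvbSbvl ⇒ lvbbSbbvl ⇒ lvbbvSvbbvl ⇒ lvbbvvSvvbbvl ⇒ lvbbvvbSbvvbbvl ⇒ lvbbvvbbSbbvvbbvl ⇒ lvbbvvbbvSvbbvvbbvl ⇒ lvbbvvbbvvbbvvbbvl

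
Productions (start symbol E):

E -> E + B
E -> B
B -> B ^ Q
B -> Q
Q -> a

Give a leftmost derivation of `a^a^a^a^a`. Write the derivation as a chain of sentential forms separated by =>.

E => B   [E -> B]
B => B^Q   [B -> B ^ Q]
B^Q => B^Q^Q   [B -> B ^ Q]
B^Q^Q => B^Q^Q^Q   [B -> B ^ Q]
B^Q^Q^Q => B^Q^Q^Q^Q   [B -> B ^ Q]
B^Q^Q^Q^Q => Q^Q^Q^Q^Q   [B -> Q]
Q^Q^Q^Q^Q => a^Q^Q^Q^Q   [Q -> a]
a^Q^Q^Q^Q => a^a^Q^Q^Q   [Q -> a]
a^a^Q^Q^Q => a^a^a^Q^Q   [Q -> a]
a^a^a^Q^Q => a^a^a^a^Q   [Q -> a]
a^a^a^a^Q => a^a^a^a^a   [Q -> a]

E => B => B^Q => B^Q^Q => B^Q^Q^Q => B^Q^Q^Q^Q => Q^Q^Q^Q^Q => a^Q^Q^Q^Q => a^a^Q^Q^Q => a^a^a^Q^Q => a^a^a^a^Q => a^a^a^a^a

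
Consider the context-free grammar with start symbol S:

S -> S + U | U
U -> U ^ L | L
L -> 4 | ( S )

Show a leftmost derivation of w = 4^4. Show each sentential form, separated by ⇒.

S ⇒ U ⇒ U^L ⇒ L^L ⇒ 4^L ⇒ 4^4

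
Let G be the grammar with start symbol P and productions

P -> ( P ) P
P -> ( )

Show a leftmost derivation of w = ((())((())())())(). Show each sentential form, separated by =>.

P=>(P)P=>((P)P)P=>((())P)P=>((())(P)P)P=>((())((P)P)P)P=>((())((())P)P)P=>((())((())())P)P=>((())((())())())P=>((())((())())())()

P => (P)P   [P -> ( P ) P]
(P)P => ((P)P)P   [P -> ( P ) P]
((P)P)P => ((())P)P   [P -> ( )]
((())P)P => ((())(P)P)P   [P -> ( P ) P]
((())(P)P)P => ((())((P)P)P)P   [P -> ( P ) P]
((())((P)P)P)P => ((())((())P)P)P   [P -> ( )]
((())((())P)P)P => ((())((())())P)P   [P -> ( )]
((())((())())P)P => ((())((())())())P   [P -> ( )]
((())((())())())P => ((())((())())())()   [P -> ( )]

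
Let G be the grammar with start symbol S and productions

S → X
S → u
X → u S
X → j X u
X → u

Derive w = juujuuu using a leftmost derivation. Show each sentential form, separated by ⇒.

S ⇒ X ⇒ jXu ⇒ juSu ⇒ juXu ⇒ juuSu ⇒ juuXu ⇒ juujXuu ⇒ juujuuu

S ⇒ X   [S → X]
X ⇒ jXu   [X → j X u]
jXu ⇒ juSu   [X → u S]
juSu ⇒ juXu   [S → X]
juXu ⇒ juuSu   [X → u S]
juuSu ⇒ juuXu   [S → X]
juuXu ⇒ juujXuu   [X → j X u]
juujXuu ⇒ juujuuu   [X → u]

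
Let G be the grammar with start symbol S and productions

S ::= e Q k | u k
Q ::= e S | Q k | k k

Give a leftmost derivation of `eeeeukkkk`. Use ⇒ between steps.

S ⇒ eQk   [S ::= e Q k]
eQk ⇒ eQkk   [Q ::= Q k]
eQkk ⇒ eeSkk   [Q ::= e S]
eeSkk ⇒ eeeQkkk   [S ::= e Q k]
eeeQkkk ⇒ eeeeSkkk   [Q ::= e S]
eeeeSkkk ⇒ eeeeukkkk   [S ::= u k]

S ⇒ eQk ⇒ eQkk ⇒ eeSkk ⇒ eeeQkkk ⇒ eeeeSkkk ⇒ eeeeukkkk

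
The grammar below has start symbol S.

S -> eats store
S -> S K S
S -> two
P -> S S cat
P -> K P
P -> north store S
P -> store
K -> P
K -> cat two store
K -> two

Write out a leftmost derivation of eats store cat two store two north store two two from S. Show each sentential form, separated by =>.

S => S K S => eats store K S => eats store cat two store S => eats store cat two store S K S => eats store cat two store two K S => eats store cat two store two P S => eats store cat two store two north store S S => eats store cat two store two north store two S => eats store cat two store two north store two two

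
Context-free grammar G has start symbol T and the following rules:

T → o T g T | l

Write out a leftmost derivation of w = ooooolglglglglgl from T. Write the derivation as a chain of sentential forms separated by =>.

T => oTgT => ooTgTgT => oooTgTgTgT => ooooTgTgTgTgT => oooooTgTgTgTgTgT => ooooolgTgTgTgTgT => ooooolglgTgTgTgT => ooooolglglgTgTgT => ooooolglglglgTgT => ooooolglglglglgT => ooooolglglglglgl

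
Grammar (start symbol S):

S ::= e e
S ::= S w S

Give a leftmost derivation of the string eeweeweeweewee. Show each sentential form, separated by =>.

S => SwS   [S ::= S w S]
SwS => SwSwS   [S ::= S w S]
SwSwS => SwSwSwS   [S ::= S w S]
SwSwSwS => eewSwSwS   [S ::= e e]
eewSwSwS => eewSwSwSwS   [S ::= S w S]
eewSwSwSwS => eeweewSwSwS   [S ::= e e]
eeweewSwSwS => eeweeweewSwS   [S ::= e e]
eeweeweewSwS => eeweeweeweewS   [S ::= e e]
eeweeweeweewS => eeweeweeweewee   [S ::= e e]

S => SwS => SwSwS => SwSwSwS => eewSwSwS => eewSwSwSwS => eeweewSwSwS => eeweeweewSwS => eeweeweeweewS => eeweeweeweewee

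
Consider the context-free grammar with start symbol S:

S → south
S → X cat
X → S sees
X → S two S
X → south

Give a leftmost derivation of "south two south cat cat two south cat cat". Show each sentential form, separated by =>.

S => X cat   [S → X cat]
X cat => S two S cat   [X → S two S]
S two S cat => X cat two S cat   [S → X cat]
X cat two S cat => S two S cat two S cat   [X → S two S]
S two S cat two S cat => south two S cat two S cat   [S → south]
south two S cat two S cat => south two X cat cat two S cat   [S → X cat]
south two X cat cat two S cat => south two south cat cat two S cat   [X → south]
south two south cat cat two S cat => south two south cat cat two X cat cat   [S → X cat]
south two south cat cat two X cat cat => south two south cat cat two south cat cat   [X → south]

S => X cat => S two S cat => X cat two S cat => S two S cat two S cat => south two S cat two S cat => south two X cat cat two S cat => south two south cat cat two S cat => south two south cat cat two X cat cat => south two south cat cat two south cat cat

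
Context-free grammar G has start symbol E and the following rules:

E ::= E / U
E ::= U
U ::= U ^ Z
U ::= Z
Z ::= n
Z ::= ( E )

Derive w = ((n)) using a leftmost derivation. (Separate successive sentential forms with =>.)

E => U   [E ::= U]
U => Z   [U ::= Z]
Z => (E)   [Z ::= ( E )]
(E) => (U)   [E ::= U]
(U) => (Z)   [U ::= Z]
(Z) => ((E))   [Z ::= ( E )]
((E)) => ((U))   [E ::= U]
((U)) => ((Z))   [U ::= Z]
((Z)) => ((n))   [Z ::= n]

E=>U=>Z=>(E)=>(U)=>(Z)=>((E))=>((U))=>((Z))=>((n))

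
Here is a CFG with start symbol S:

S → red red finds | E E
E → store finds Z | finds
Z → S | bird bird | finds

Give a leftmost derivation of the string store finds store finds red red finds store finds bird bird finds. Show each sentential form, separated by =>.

S => E E => store finds Z E => store finds S E => store finds E E E => store finds store finds Z E E => store finds store finds S E E => store finds store finds red red finds E E => store finds store finds red red finds store finds Z E => store finds store finds red red finds store finds bird bird E => store finds store finds red red finds store finds bird bird finds

S => E E   [S → E E]
E E => store finds Z E   [E → store finds Z]
store finds Z E => store finds S E   [Z → S]
store finds S E => store finds E E E   [S → E E]
store finds E E E => store finds store finds Z E E   [E → store finds Z]
store finds store finds Z E E => store finds store finds S E E   [Z → S]
store finds store finds S E E => store finds store finds red red finds E E   [S → red red finds]
store finds store finds red red finds E E => store finds store finds red red finds store finds Z E   [E → store finds Z]
store finds store finds red red finds store finds Z E => store finds store finds red red finds store finds bird bird E   [Z → bird bird]
store finds store finds red red finds store finds bird bird E => store finds store finds red red finds store finds bird bird finds   [E → finds]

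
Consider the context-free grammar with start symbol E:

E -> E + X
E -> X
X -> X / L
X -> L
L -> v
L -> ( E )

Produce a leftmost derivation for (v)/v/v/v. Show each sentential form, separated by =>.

E => X => X/L => X/L/L => X/L/L/L => L/L/L/L => (E)/L/L/L => (X)/L/L/L => (L)/L/L/L => (v)/L/L/L => (v)/v/L/L => (v)/v/v/L => (v)/v/v/v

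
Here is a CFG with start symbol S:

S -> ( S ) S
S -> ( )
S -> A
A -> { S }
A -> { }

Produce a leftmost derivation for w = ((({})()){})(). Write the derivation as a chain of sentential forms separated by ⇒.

S ⇒ (S)S ⇒ ((S)S)S ⇒ (((S)S)S)S ⇒ (((A)S)S)S ⇒ ((({})S)S)S ⇒ ((({})())S)S ⇒ ((({})())A)S ⇒ ((({})()){})S ⇒ ((({})()){})()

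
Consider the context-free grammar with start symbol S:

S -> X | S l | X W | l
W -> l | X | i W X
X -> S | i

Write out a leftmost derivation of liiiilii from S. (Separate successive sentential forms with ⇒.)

S ⇒ XW   [S -> X W]
XW ⇒ SW   [X -> S]
SW ⇒ lW   [S -> l]
lW ⇒ liWX   [W -> i W X]
liWX ⇒ liiWXX   [W -> i W X]
liiWXX ⇒ liiiWXXX   [W -> i W X]
liiiWXXX ⇒ liiiXXXX   [W -> X]
liiiXXXX ⇒ liiiiXXX   [X -> i]
liiiiXXX ⇒ liiiiSXX   [X -> S]
liiiiSXX ⇒ liiiilXX   [S -> l]
liiiilXX ⇒ liiiiliX   [X -> i]
liiiiliX ⇒ liiiilii   [X -> i]

S ⇒ XW ⇒ SW ⇒ lW ⇒ liWX ⇒ liiWXX ⇒ liiiWXXX ⇒ liiiXXXX ⇒ liiiiXXX ⇒ liiiiSXX ⇒ liiiilXX ⇒ liiiiliX ⇒ liiiilii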